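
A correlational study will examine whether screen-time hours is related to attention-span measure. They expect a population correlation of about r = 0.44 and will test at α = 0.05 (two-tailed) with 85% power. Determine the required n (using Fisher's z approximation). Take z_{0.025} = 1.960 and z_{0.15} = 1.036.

Fisher's z: C = ½·ln((1+r)/(1−r)) = ½·ln(2.5714) = 0.4722.
n = ((z_{α/2} + z_β)/C)² + 3.
(1.960 + 1.036) / 0.4722 = 2.996 / 0.4722 = 6.345.
n = 6.345² + 3 = 40.26 + 3 = 43.3.
Round up.

n = 44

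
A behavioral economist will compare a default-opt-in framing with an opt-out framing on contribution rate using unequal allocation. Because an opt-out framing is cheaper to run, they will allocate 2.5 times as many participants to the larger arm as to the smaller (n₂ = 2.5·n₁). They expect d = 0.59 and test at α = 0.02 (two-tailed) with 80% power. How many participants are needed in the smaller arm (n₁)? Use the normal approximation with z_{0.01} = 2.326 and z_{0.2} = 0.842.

n₁ = 41

With allocation ratio k = n₂/n₁ = 2.5, Var(x̄₁−x̄₂) = σ²(1/n₁ + 1/(k·n₁)) = σ²·(k+1)/(k·n₁).
So n₁ = (1 + 1/k)·((z_{α/2} + z_β)/d)² = 1.400 × (3.168/0.59)².
n₁ = 1.400 × 28.83 = 40.4.
Round up: n₁ = 41, giving n₂ = ⌈2.5 × 41⌉ = ⌈102.5⌉ = 103.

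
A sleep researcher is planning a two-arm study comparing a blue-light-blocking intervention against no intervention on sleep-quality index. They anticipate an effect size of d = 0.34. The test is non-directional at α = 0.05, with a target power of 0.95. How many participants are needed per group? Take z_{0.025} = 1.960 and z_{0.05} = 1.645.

For two independent groups with equal n: n = 2·((z_{α/2} + z_β) / d)².
z_{α/2} + z_β = 1.960 + 1.645 = 3.605.
n = 2 × (3.605 / 0.34)² = 2 × 10.603² = 2 × 112.42 = 224.8.
Round up to the next whole participant.

n = 225 per group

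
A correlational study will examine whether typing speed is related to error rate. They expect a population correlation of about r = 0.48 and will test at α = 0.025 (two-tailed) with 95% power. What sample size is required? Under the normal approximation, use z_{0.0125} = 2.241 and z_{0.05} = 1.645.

Fisher's z: C = ½·ln((1+r)/(1−r)) = ½·ln(2.8462) = 0.5230.
n = ((z_{α/2} + z_β)/C)² + 3.
(2.241 + 1.645) / 0.5230 = 3.886 / 0.5230 = 7.430.
n = 7.430² + 3 = 55.21 + 3 = 58.2.
Round up.

n = 59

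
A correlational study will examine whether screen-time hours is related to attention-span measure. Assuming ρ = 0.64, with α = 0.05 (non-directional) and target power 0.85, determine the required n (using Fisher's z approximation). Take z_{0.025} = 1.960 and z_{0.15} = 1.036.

Fisher's z: C = ½·ln((1+r)/(1−r)) = ½·ln(4.5556) = 0.7582.
n = ((z_{α/2} + z_β)/C)² + 3.
(1.960 + 1.036) / 0.7582 = 2.996 / 0.7582 = 3.951.
n = 3.951² + 3 = 15.61 + 3 = 18.6.
Round up.

n = 19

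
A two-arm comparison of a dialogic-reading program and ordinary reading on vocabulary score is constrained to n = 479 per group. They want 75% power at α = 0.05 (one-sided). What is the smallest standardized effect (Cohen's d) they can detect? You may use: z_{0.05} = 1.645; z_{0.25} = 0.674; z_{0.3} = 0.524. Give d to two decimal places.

d_min ≈ 0.15

For two independent groups of n = 479 each: d_min = (z_{α} + z_β)·√(2/n).
z-sum = 1.645 + 0.674 = 2.319.
d_min = 2.319 × √(2/479) = 2.319 × 0.0646 = 0.150.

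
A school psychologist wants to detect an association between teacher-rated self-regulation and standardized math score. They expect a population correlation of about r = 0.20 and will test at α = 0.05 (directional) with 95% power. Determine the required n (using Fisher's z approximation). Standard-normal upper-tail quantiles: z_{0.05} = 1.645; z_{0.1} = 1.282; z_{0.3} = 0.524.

Fisher's z: C = ½·ln((1+r)/(1−r)) = ½·ln(1.5000) = 0.2027.
n = ((z_{α} + z_β)/C)² + 3.
(1.645 + 1.645) / 0.2027 = 3.290 / 0.2027 = 16.231.
n = 16.231² + 3 = 263.44 + 3 = 266.4.
Round up.

n = 267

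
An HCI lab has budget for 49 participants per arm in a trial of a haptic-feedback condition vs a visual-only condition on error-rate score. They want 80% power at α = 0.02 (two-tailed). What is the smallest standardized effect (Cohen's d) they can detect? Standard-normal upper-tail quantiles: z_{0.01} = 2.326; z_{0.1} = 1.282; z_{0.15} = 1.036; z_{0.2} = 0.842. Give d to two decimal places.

d_min ≈ 0.64

For two independent groups of n = 49 each: d_min = (z_{α/2} + z_β)·√(2/n).
z-sum = 2.326 + 0.842 = 3.168.
d_min = 3.168 × √(2/49) = 3.168 × 0.2020 = 0.640.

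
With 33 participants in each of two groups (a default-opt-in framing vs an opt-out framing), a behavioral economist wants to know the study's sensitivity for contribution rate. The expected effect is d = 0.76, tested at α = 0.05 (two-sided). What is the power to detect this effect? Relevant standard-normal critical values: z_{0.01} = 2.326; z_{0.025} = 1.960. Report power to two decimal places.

power ≈ 0.87

For two equal groups, power = Φ(d·√(n/2) − z_{α/2}).
d·√(n/2) = 0.76 × √(33/2) = 0.76 × 4.062 = 3.087.
z_β = 3.087 − 1.960 = 1.127.
Power = Φ(1.127) = 0.870.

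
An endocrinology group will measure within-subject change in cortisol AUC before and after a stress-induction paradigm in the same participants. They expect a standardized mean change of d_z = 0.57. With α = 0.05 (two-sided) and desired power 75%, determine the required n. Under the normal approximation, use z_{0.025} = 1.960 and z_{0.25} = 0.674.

n = 22 pairs

For a paired (one-sample on differences) test: n = ((z_{α/2} + z_β) / d)².
z_{α/2} + z_β = 1.960 + 0.674 = 2.634.
n = (2.634 / 0.57)² = 4.621² = 21.35.
Round up.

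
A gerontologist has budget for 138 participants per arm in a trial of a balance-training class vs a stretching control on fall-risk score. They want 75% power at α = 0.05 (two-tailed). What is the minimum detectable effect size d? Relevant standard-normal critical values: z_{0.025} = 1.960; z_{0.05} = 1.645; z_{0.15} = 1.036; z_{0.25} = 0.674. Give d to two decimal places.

For two independent groups of n = 138 each: d_min = (z_{α/2} + z_β)·√(2/n).
z-sum = 1.960 + 0.674 = 2.634.
d_min = 2.634 × √(2/138) = 2.634 × 0.1204 = 0.317.

d_min ≈ 0.32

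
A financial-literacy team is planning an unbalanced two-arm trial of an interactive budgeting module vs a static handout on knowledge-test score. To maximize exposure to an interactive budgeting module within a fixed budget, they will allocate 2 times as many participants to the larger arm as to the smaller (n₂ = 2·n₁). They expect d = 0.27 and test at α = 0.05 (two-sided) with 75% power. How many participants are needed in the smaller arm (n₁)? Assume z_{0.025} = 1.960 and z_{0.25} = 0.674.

With allocation ratio k = n₂/n₁ = 2, Var(x̄₁−x̄₂) = σ²(1/n₁ + 1/(k·n₁)) = σ²·(k+1)/(k·n₁).
So n₁ = (1 + 1/k)·((z_{α/2} + z_β)/d)² = 1.500 × (2.634/0.27)².
n₁ = 1.500 × 95.17 = 142.8.
Round up: n₁ = 143, giving n₂ = 2 × 143 = 286.

n₁ = 143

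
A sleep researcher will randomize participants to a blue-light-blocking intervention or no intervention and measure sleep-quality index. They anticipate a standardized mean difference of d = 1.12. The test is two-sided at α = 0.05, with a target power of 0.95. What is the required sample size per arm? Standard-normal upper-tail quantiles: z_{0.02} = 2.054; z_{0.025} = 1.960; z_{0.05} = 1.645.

n = 21 per group

For two independent groups with equal n: n = 2·((z_{α/2} + z_β) / d)².
z_{α/2} + z_β = 1.960 + 1.645 = 3.605.
n = 2 × (3.605 / 1.12)² = 2 × 3.219² = 2 × 10.36 = 20.7.
Round up to the next whole participant.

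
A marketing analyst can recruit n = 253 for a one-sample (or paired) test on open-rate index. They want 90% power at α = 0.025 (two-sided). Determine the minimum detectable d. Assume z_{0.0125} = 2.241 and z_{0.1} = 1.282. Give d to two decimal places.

d_min ≈ 0.22

For a single sample (or paired design) of n = 253: d_min = (z_{α/2} + z_β)/√n.
z-sum = 2.241 + 1.282 = 3.523.
d_min = 3.523 / √253 = 3.523 / 15.906 = 0.221.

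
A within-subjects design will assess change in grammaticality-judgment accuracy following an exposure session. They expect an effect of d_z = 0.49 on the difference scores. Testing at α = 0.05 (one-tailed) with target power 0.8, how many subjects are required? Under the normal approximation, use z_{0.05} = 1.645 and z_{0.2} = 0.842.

n = 26 pairs

For a paired (one-sample on differences) test: n = ((z_{α} + z_β) / d)².
z_{α} + z_β = 1.645 + 0.842 = 2.487.
n = (2.487 / 0.49)² = 5.076² = 25.76.
Round up.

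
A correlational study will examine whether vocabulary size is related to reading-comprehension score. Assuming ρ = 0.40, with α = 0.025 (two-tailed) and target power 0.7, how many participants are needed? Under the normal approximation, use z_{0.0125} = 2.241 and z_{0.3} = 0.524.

Fisher's z: C = ½·ln((1+r)/(1−r)) = ½·ln(2.3333) = 0.4236.
n = ((z_{α/2} + z_β)/C)² + 3.
(2.241 + 0.524) / 0.4236 = 2.765 / 0.4236 = 6.527.
n = 6.527² + 3 = 42.61 + 3 = 45.6.
Round up.

n = 46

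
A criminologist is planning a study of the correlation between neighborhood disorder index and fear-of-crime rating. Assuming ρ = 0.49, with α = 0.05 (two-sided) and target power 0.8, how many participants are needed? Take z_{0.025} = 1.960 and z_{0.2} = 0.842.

n = 31

Fisher's z: C = ½·ln((1+r)/(1−r)) = ½·ln(2.9216) = 0.5361.
n = ((z_{α/2} + z_β)/C)² + 3.
(1.960 + 0.842) / 0.5361 = 2.802 / 0.5361 = 5.227.
n = 5.227² + 3 = 27.32 + 3 = 30.3.
Round up.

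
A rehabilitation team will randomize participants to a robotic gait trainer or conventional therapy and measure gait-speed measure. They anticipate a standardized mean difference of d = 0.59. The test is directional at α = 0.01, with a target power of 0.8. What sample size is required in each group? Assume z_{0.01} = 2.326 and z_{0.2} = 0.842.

n = 58 per group

For two independent groups with equal n: n = 2·((z_{α} + z_β) / d)².
z_{α} + z_β = 2.326 + 0.842 = 3.168.
n = 2 × (3.168 / 0.59)² = 2 × 5.369² = 2 × 28.83 = 57.7.
Round up to the next whole participant.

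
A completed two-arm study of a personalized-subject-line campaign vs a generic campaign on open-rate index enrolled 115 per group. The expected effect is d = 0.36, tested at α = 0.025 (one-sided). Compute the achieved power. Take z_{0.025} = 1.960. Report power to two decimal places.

For two equal groups, power = Φ(d·√(n/2) − z_{α}).
d·√(n/2) = 0.36 × √(115/2) = 0.36 × 7.583 = 2.730.
z_β = 2.730 − 1.960 = 0.770.
Power = Φ(0.770) = 0.779.

power ≈ 0.78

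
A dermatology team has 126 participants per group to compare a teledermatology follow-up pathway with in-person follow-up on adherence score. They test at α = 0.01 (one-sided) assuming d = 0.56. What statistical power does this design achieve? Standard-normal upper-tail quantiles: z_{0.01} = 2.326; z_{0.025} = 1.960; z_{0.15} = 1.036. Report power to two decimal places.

For two equal groups, power = Φ(d·√(n/2) − z_{α}).
d·√(n/2) = 0.56 × √(126/2) = 0.56 × 7.937 = 4.445.
z_β = 4.445 − 2.326 = 2.119.
Power = Φ(2.119) = 0.983.

power ≈ 0.98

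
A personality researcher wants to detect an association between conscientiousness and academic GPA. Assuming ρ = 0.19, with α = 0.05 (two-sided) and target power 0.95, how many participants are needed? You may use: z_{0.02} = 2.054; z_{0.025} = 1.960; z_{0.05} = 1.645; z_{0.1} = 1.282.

n = 355

Fisher's z: C = ½·ln((1+r)/(1−r)) = ½·ln(1.4691) = 0.1923.
n = ((z_{α/2} + z_β)/C)² + 3.
(1.960 + 1.645) / 0.1923 = 3.605 / 0.1923 = 18.747.
n = 18.747² + 3 = 351.44 + 3 = 354.4.
Round up.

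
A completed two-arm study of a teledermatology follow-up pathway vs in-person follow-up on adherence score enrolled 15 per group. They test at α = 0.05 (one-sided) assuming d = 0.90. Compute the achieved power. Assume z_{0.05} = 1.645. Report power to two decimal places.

For two equal groups, power = Φ(d·√(n/2) − z_{α}).
d·√(n/2) = 0.90 × √(15/2) = 0.90 × 2.739 = 2.465.
z_β = 2.465 − 1.645 = 0.820.
Power = Φ(0.820) = 0.794.

power ≈ 0.79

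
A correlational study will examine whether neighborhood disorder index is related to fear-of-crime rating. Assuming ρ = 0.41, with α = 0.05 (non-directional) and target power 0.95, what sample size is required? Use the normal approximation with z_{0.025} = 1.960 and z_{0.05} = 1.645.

Fisher's z: C = ½·ln((1+r)/(1−r)) = ½·ln(2.3898) = 0.4356.
n = ((z_{α/2} + z_β)/C)² + 3.
(1.960 + 1.645) / 0.4356 = 3.605 / 0.4356 = 8.276.
n = 8.276² + 3 = 68.49 + 3 = 71.5.
Round up.

n = 72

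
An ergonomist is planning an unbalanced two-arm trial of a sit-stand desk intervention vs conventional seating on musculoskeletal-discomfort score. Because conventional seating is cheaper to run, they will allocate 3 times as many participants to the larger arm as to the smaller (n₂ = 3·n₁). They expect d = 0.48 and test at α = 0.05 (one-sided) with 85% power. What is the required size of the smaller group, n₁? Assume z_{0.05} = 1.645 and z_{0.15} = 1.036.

n₁ = 42

With allocation ratio k = n₂/n₁ = 3, Var(x̄₁−x̄₂) = σ²(1/n₁ + 1/(k·n₁)) = σ²·(k+1)/(k·n₁).
So n₁ = (1 + 1/k)·((z_{α} + z_β)/d)² = 1.333 × (2.681/0.48)².
n₁ = 1.333 × 31.20 = 41.6.
Round up: n₁ = 42, giving n₂ = 3 × 42 = 126.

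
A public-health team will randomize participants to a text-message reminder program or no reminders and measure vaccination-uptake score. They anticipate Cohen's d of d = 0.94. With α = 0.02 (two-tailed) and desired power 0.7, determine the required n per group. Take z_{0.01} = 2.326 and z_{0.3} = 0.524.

n = 19 per group

For two independent groups with equal n: n = 2·((z_{α/2} + z_β) / d)².
z_{α/2} + z_β = 2.326 + 0.524 = 2.850.
n = 2 × (2.850 / 0.94)² = 2 × 3.032² = 2 × 9.19 = 18.4.
Round up to the next whole participant.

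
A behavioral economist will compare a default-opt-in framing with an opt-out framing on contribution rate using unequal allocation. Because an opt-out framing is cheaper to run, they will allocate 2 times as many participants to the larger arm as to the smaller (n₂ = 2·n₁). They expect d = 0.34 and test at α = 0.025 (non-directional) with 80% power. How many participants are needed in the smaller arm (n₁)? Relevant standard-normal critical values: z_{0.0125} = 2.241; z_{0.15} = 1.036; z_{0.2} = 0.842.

With allocation ratio k = n₂/n₁ = 2, Var(x̄₁−x̄₂) = σ²(1/n₁ + 1/(k·n₁)) = σ²·(k+1)/(k·n₁).
So n₁ = (1 + 1/k)·((z_{α/2} + z_β)/d)² = 1.500 × (3.083/0.34)².
n₁ = 1.500 × 82.22 = 123.3.
Round up: n₁ = 124, giving n₂ = 2 × 124 = 248.

n₁ = 124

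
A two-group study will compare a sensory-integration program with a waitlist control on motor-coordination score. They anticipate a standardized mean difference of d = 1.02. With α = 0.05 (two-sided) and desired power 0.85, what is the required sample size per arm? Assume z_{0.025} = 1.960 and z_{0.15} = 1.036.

For two independent groups with equal n: n = 2·((z_{α/2} + z_β) / d)².
z_{α/2} + z_β = 1.960 + 1.036 = 2.996.
n = 2 × (2.996 / 1.02)² = 2 × 2.937² = 2 × 8.63 = 17.3.
Round up to the next whole participant.

n = 18 per group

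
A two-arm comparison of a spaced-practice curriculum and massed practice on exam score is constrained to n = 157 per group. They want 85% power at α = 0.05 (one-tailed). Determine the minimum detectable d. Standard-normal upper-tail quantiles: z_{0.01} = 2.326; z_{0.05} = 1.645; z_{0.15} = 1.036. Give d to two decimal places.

d_min ≈ 0.30

For two independent groups of n = 157 each: d_min = (z_{α} + z_β)·√(2/n).
z-sum = 1.645 + 1.036 = 2.681.
d_min = 2.681 × √(2/157) = 2.681 × 0.1129 = 0.303.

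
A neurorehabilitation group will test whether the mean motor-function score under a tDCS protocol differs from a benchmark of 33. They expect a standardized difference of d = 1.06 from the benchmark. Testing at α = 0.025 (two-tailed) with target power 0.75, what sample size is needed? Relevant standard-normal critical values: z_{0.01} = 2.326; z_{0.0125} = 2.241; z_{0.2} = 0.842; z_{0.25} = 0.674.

For a one-sample test: n = ((z_{α/2} + z_β) / d)².
z_{α/2} + z_β = 2.241 + 0.674 = 2.915.
n = (2.915 / 1.06)² = 2.750² = 7.56.
Round up.

n = 8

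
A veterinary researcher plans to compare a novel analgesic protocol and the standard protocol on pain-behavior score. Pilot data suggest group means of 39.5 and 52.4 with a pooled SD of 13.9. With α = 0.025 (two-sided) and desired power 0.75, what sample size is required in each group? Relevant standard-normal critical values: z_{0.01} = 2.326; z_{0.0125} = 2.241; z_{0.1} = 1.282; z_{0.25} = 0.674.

Cohen's d = |M₁ − M₂| / SD_pooled = |39.5 − 52.4| / 13.9 = 12.9 / 13.9 = 0.928.
For two independent groups with equal n: n = 2·((z_{α/2} + z_β) / d)².
z_{α/2} + z_β = 2.241 + 0.674 = 2.915.
n = 2 × (2.915 / 0.928)² = 2 × 3.141² = 2 × 9.87 = 19.7.
Round up to the next whole participant.

n = 20 per group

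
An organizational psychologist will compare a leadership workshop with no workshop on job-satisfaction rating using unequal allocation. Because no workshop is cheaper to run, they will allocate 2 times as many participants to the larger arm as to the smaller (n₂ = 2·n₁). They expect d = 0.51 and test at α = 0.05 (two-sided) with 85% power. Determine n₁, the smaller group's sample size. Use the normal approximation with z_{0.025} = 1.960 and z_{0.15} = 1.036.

n₁ = 52

With allocation ratio k = n₂/n₁ = 2, Var(x̄₁−x̄₂) = σ²(1/n₁ + 1/(k·n₁)) = σ²·(k+1)/(k·n₁).
So n₁ = (1 + 1/k)·((z_{α/2} + z_β)/d)² = 1.500 × (2.996/0.51)².
n₁ = 1.500 × 34.51 = 51.8.
Round up: n₁ = 52, giving n₂ = 2 × 52 = 104.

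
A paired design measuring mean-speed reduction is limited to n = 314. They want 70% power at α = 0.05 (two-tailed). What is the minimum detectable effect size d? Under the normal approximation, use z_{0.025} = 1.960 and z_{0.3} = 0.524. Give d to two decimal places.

d_min ≈ 0.14

For a single sample (or paired design) of n = 314: d_min = (z_{α/2} + z_β)/√n.
z-sum = 1.960 + 0.524 = 2.484.
d_min = 2.484 / √314 = 2.484 / 17.720 = 0.140.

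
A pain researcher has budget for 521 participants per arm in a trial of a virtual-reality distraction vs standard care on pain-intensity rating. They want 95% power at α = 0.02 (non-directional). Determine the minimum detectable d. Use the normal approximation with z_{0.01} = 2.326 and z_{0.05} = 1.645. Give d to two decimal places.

For two independent groups of n = 521 each: d_min = (z_{α/2} + z_β)·√(2/n).
z-sum = 2.326 + 1.645 = 3.971.
d_min = 3.971 × √(2/521) = 3.971 × 0.0620 = 0.246.

d_min ≈ 0.25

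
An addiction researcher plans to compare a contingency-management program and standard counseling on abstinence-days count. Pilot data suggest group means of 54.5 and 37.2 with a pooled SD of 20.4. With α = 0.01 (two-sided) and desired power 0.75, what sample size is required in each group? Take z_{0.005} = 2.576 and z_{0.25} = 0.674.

n = 30 per group

Cohen's d = |M₁ − M₂| / SD_pooled = |54.5 − 37.2| / 20.4 = 17.3 / 20.4 = 0.848.
For two independent groups with equal n: n = 2·((z_{α/2} + z_β) / d)².
z_{α/2} + z_β = 2.576 + 0.674 = 3.250.
n = 2 × (3.250 / 0.848)² = 2 × 3.833² = 2 × 14.69 = 29.4.
Round up to the next whole participant.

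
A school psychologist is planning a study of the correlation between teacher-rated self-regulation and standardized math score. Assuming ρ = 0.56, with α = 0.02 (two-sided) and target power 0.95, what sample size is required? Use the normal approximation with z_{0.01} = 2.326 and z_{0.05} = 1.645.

n = 43

Fisher's z: C = ½·ln((1+r)/(1−r)) = ½·ln(3.5455) = 0.6328.
n = ((z_{α/2} + z_β)/C)² + 3.
(2.326 + 1.645) / 0.6328 = 3.971 / 0.6328 = 6.275.
n = 6.275² + 3 = 39.38 + 3 = 42.4.
Round up.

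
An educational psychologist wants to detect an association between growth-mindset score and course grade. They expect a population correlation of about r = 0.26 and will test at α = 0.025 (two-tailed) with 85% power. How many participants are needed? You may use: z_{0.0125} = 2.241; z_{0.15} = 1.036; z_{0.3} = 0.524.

Fisher's z: C = ½·ln((1+r)/(1−r)) = ½·ln(1.7027) = 0.2661.
n = ((z_{α/2} + z_β)/C)² + 3.
(2.241 + 1.036) / 0.2661 = 3.277 / 0.2661 = 12.315.
n = 12.315² + 3 = 151.66 + 3 = 154.7.
Round up.

n = 155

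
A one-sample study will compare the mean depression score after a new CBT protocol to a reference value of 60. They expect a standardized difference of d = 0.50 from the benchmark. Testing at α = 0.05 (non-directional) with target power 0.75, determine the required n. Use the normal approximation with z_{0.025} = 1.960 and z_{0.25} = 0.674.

n = 28

For a one-sample test: n = ((z_{α/2} + z_β) / d)².
z_{α/2} + z_β = 1.960 + 0.674 = 2.634.
n = (2.634 / 0.50)² = 5.268² = 27.75.
Round up.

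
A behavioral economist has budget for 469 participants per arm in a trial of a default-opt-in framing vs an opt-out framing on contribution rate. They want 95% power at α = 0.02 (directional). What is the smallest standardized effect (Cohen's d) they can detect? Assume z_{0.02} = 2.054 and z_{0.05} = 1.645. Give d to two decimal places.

For two independent groups of n = 469 each: d_min = (z_{α} + z_β)·√(2/n).
z-sum = 2.054 + 1.645 = 3.699.
d_min = 3.699 × √(2/469) = 3.699 × 0.0653 = 0.242.

d_min ≈ 0.24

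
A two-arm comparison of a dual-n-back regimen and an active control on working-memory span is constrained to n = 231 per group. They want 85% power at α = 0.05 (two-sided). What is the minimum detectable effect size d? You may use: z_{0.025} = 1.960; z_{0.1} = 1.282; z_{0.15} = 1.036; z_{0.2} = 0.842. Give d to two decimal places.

For two independent groups of n = 231 each: d_min = (z_{α/2} + z_β)·√(2/n).
z-sum = 1.960 + 1.036 = 2.996.
d_min = 2.996 × √(2/231) = 2.996 × 0.0930 = 0.279.

d_min ≈ 0.28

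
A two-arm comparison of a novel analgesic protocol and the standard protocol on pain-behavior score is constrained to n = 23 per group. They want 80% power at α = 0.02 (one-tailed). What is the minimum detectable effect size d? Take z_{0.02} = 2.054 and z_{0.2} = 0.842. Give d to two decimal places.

d_min ≈ 0.85

For two independent groups of n = 23 each: d_min = (z_{α} + z_β)·√(2/n).
z-sum = 2.054 + 0.842 = 2.896.
d_min = 2.896 × √(2/23) = 2.896 × 0.2949 = 0.854.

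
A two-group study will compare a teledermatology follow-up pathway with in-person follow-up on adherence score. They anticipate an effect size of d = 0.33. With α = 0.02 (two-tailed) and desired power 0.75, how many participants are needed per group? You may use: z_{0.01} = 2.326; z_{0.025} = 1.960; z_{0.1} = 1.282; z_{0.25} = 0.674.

For two independent groups with equal n: n = 2·((z_{α/2} + z_β) / d)².
z_{α/2} + z_β = 2.326 + 0.674 = 3.000.
n = 2 × (3.000 / 0.33)² = 2 × 9.091² = 2 × 82.64 = 165.3.
Round up to the next whole participant.

n = 166 per group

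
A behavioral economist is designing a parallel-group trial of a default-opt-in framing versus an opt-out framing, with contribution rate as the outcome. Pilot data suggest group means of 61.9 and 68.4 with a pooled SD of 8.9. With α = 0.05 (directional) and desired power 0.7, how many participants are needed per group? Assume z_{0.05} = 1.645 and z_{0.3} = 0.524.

Cohen's d = |M₁ − M₂| / SD_pooled = |61.9 − 68.4| / 8.9 = 6.5 / 8.9 = 0.730.
For two independent groups with equal n: n = 2·((z_{α} + z_β) / d)².
z_{α} + z_β = 1.645 + 0.524 = 2.169.
n = 2 × (2.169 / 0.730)² = 2 × 2.971² = 2 × 8.83 = 17.7.
Round up to the next whole participant.

n = 18 per group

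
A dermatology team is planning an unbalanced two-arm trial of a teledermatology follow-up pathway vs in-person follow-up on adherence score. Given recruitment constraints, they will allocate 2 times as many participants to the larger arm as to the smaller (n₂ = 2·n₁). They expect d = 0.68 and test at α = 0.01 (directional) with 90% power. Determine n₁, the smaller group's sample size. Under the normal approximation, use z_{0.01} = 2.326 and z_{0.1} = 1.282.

With allocation ratio k = n₂/n₁ = 2, Var(x̄₁−x̄₂) = σ²(1/n₁ + 1/(k·n₁)) = σ²·(k+1)/(k·n₁).
So n₁ = (1 + 1/k)·((z_{α} + z_β)/d)² = 1.500 × (3.608/0.68)².
n₁ = 1.500 × 28.15 = 42.2.
Round up: n₁ = 43, giving n₂ = 2 × 43 = 86.

n₁ = 43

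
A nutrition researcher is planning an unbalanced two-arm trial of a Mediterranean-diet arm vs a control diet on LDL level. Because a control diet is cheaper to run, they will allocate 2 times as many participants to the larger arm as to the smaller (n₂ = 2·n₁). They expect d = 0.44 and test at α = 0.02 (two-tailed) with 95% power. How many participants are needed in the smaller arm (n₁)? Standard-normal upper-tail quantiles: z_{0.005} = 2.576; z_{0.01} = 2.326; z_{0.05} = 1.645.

n₁ = 123

With allocation ratio k = n₂/n₁ = 2, Var(x̄₁−x̄₂) = σ²(1/n₁ + 1/(k·n₁)) = σ²·(k+1)/(k·n₁).
So n₁ = (1 + 1/k)·((z_{α/2} + z_β)/d)² = 1.500 × (3.971/0.44)².
n₁ = 1.500 × 81.45 = 122.2.
Round up: n₁ = 123, giving n₂ = 2 × 123 = 246.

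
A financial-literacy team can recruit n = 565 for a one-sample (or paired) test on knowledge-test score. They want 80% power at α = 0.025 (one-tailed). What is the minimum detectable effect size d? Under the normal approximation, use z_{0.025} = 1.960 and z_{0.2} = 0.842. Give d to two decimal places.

For a single sample (or paired design) of n = 565: d_min = (z_{α} + z_β)/√n.
z-sum = 1.960 + 0.842 = 2.802.
d_min = 2.802 / √565 = 2.802 / 23.770 = 0.118.

d_min ≈ 0.12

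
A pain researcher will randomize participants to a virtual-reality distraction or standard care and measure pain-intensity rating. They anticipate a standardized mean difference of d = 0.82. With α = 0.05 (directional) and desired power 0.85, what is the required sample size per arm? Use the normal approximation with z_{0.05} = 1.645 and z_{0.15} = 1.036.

For two independent groups with equal n: n = 2·((z_{α} + z_β) / d)².
z_{α} + z_β = 1.645 + 1.036 = 2.681.
n = 2 × (2.681 / 0.82)² = 2 × 3.270² = 2 × 10.69 = 21.4.
Round up to the next whole participant.

n = 22 per group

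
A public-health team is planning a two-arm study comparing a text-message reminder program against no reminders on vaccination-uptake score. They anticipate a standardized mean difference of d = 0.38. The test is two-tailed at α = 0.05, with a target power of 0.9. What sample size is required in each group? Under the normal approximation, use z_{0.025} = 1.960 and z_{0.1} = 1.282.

For two independent groups with equal n: n = 2·((z_{α/2} + z_β) / d)².
z_{α/2} + z_β = 1.960 + 1.282 = 3.242.
n = 2 × (3.242 / 0.38)² = 2 × 8.532² = 2 × 72.79 = 145.6.
Round up to the next whole participant.

n = 146 per group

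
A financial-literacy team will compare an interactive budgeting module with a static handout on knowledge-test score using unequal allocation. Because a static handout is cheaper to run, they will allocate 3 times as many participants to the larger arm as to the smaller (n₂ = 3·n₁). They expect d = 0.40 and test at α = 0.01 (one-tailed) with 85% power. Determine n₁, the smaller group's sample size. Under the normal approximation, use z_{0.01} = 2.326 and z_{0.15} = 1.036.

n₁ = 95

With allocation ratio k = n₂/n₁ = 3, Var(x̄₁−x̄₂) = σ²(1/n₁ + 1/(k·n₁)) = σ²·(k+1)/(k·n₁).
So n₁ = (1 + 1/k)·((z_{α} + z_β)/d)² = 1.333 × (3.362/0.40)².
n₁ = 1.333 × 70.64 = 94.2.
Round up: n₁ = 95, giving n₂ = 3 × 95 = 285.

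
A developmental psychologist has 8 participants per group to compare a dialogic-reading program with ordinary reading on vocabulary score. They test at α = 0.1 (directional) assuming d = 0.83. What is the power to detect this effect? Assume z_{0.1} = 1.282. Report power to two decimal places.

For two equal groups, power = Φ(d·√(n/2) − z_{α}).
d·√(n/2) = 0.83 × √(8/2) = 0.83 × 2.000 = 1.660.
z_β = 1.660 − 1.282 = 0.378.
Power = Φ(0.378) = 0.647.

power ≈ 0.65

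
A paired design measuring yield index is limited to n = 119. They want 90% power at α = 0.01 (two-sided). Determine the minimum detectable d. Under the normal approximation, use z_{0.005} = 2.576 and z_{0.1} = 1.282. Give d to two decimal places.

For a single sample (or paired design) of n = 119: d_min = (z_{α/2} + z_β)/√n.
z-sum = 2.576 + 1.282 = 3.858.
d_min = 3.858 / √119 = 3.858 / 10.909 = 0.354.

d_min ≈ 0.35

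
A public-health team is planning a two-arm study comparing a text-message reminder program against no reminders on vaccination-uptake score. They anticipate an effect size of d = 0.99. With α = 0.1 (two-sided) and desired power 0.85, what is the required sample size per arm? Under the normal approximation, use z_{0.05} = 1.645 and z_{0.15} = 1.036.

For two independent groups with equal n: n = 2·((z_{α/2} + z_β) / d)².
z_{α/2} + z_β = 1.645 + 1.036 = 2.681.
n = 2 × (2.681 / 0.99)² = 2 × 2.708² = 2 × 7.33 = 14.7.
Round up to the next whole participant.

n = 15 per group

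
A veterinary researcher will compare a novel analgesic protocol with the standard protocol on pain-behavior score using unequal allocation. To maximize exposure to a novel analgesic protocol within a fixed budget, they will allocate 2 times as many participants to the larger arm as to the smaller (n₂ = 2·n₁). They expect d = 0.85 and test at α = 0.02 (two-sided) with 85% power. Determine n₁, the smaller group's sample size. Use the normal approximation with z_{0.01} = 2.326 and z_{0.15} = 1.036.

With allocation ratio k = n₂/n₁ = 2, Var(x̄₁−x̄₂) = σ²(1/n₁ + 1/(k·n₁)) = σ²·(k+1)/(k·n₁).
So n₁ = (1 + 1/k)·((z_{α/2} + z_β)/d)² = 1.500 × (3.362/0.85)².
n₁ = 1.500 × 15.64 = 23.5.
Round up: n₁ = 24, giving n₂ = 2 × 24 = 48.

n₁ = 24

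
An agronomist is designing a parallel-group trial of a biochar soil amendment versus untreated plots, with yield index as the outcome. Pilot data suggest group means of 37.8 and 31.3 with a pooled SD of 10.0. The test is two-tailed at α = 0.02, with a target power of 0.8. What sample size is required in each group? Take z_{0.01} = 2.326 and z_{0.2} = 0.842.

Cohen's d = |M₁ − M₂| / SD_pooled = |37.8 − 31.3| / 10.0 = 6.5 / 10.0 = 0.650.
For two independent groups with equal n: n = 2·((z_{α/2} + z_β) / d)².
z_{α/2} + z_β = 2.326 + 0.842 = 3.168.
n = 2 × (3.168 / 0.650)² = 2 × 4.874² = 2 × 23.75 = 47.5.
Round up to the next whole participant.

n = 48 per group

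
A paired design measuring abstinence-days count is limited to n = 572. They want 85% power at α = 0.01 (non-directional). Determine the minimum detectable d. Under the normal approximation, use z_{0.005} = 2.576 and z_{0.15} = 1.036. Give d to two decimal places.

For a single sample (or paired design) of n = 572: d_min = (z_{α/2} + z_β)/√n.
z-sum = 2.576 + 1.036 = 3.612.
d_min = 3.612 / √572 = 3.612 / 23.917 = 0.151.

d_min ≈ 0.15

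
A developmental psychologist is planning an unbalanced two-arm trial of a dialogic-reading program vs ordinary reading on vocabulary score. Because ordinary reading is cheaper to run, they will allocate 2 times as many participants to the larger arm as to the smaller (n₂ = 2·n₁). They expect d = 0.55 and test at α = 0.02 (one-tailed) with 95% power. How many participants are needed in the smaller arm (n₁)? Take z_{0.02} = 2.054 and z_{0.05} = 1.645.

With allocation ratio k = n₂/n₁ = 2, Var(x̄₁−x̄₂) = σ²(1/n₁ + 1/(k·n₁)) = σ²·(k+1)/(k·n₁).
So n₁ = (1 + 1/k)·((z_{α} + z_β)/d)² = 1.500 × (3.699/0.55)².
n₁ = 1.500 × 45.23 = 67.8.
Round up: n₁ = 68, giving n₂ = 2 × 68 = 136.

n₁ = 68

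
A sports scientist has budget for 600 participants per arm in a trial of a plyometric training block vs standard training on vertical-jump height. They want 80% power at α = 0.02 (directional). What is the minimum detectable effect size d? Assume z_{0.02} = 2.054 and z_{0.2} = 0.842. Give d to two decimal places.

For two independent groups of n = 600 each: d_min = (z_{α} + z_β)·√(2/n).
z-sum = 2.054 + 0.842 = 2.896.
d_min = 2.896 × √(2/600) = 2.896 × 0.0577 = 0.167.

d_min ≈ 0.17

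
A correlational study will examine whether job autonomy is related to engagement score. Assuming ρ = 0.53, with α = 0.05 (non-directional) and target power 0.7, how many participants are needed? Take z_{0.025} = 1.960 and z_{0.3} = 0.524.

Fisher's z: C = ½·ln((1+r)/(1−r)) = ½·ln(3.2553) = 0.5901.
n = ((z_{α/2} + z_β)/C)² + 3.
(1.960 + 0.524) / 0.5901 = 2.484 / 0.5901 = 4.209.
n = 4.209² + 3 = 17.72 + 3 = 20.7.
Round up.

n = 21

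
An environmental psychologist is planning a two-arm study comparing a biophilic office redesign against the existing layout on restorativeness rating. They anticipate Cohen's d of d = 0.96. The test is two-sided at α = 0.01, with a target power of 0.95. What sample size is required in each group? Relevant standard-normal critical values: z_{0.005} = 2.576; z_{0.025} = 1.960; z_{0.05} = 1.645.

n = 39 per group

For two independent groups with equal n: n = 2·((z_{α/2} + z_β) / d)².
z_{α/2} + z_β = 2.576 + 1.645 = 4.221.
n = 2 × (4.221 / 0.96)² = 2 × 4.397² = 2 × 19.33 = 38.7.
Round up to the next whole participant.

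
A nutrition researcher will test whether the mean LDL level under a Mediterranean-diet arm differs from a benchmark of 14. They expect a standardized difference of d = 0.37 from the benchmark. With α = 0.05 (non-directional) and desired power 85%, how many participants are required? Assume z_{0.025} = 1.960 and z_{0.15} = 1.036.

n = 66

For a one-sample test: n = ((z_{α/2} + z_β) / d)².
z_{α/2} + z_β = 1.960 + 1.036 = 2.996.
n = (2.996 / 0.37)² = 8.097² = 65.57.
Round up.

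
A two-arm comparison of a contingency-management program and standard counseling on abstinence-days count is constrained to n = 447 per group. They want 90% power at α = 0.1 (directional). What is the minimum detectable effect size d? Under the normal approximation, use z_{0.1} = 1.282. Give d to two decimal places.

For two independent groups of n = 447 each: d_min = (z_{α} + z_β)·√(2/n).
z-sum = 1.282 + 1.282 = 2.564.
d_min = 2.564 × √(2/447) = 2.564 × 0.0669 = 0.172.

d_min ≈ 0.17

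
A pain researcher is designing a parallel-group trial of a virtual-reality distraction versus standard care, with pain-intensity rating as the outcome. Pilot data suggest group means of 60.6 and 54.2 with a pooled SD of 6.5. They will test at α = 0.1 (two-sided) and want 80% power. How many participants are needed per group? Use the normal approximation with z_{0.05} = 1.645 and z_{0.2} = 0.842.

Cohen's d = |M₁ − M₂| / SD_pooled = |60.6 − 54.2| / 6.5 = 6.4 / 6.5 = 0.985.
For two independent groups with equal n: n = 2·((z_{α/2} + z_β) / d)².
z_{α/2} + z_β = 1.645 + 0.842 = 2.487.
n = 2 × (2.487 / 0.985)² = 2 × 2.525² = 2 × 6.37 = 12.7.
Round up to the next whole participant.

n = 13 per group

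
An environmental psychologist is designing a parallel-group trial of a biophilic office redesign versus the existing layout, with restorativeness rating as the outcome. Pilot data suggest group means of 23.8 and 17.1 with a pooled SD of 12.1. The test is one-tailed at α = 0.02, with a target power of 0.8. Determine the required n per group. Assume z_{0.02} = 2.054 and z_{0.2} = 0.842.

n = 55 per group

Cohen's d = |M₁ − M₂| / SD_pooled = |23.8 − 17.1| / 12.1 = 6.7 / 12.1 = 0.554.
For two independent groups with equal n: n = 2·((z_{α} + z_β) / d)².
z_{α} + z_β = 2.054 + 0.842 = 2.896.
n = 2 × (2.896 / 0.554)² = 2 × 5.227² = 2 × 27.33 = 54.7.
Round up to the next whole participant.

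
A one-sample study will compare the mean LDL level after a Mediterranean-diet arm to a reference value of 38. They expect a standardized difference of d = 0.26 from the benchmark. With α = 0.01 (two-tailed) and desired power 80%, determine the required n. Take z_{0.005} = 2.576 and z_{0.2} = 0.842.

n = 173

For a one-sample test: n = ((z_{α/2} + z_β) / d)².
z_{α/2} + z_β = 2.576 + 0.842 = 3.418.
n = (3.418 / 0.26)² = 13.146² = 172.82.
Round up.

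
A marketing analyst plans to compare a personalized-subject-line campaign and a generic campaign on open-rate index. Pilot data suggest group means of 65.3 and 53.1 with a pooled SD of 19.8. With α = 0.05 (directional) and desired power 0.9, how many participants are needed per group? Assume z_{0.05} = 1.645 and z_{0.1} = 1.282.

Cohen's d = |M₁ − M₂| / SD_pooled = |65.3 − 53.1| / 19.8 = 12.2 / 19.8 = 0.616.
For two independent groups with equal n: n = 2·((z_{α} + z_β) / d)².
z_{α} + z_β = 1.645 + 1.282 = 2.927.
n = 2 × (2.927 / 0.616)² = 2 × 4.752² = 2 × 22.58 = 45.2.
Round up to the next whole participant.

n = 46 per group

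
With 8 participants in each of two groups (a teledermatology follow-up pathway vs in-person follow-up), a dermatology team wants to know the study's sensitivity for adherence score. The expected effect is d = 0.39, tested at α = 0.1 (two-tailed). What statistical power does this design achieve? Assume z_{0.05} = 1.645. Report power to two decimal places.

power ≈ 0.19

For two equal groups, power = Φ(d·√(n/2) − z_{α/2}).
d·√(n/2) = 0.39 × √(8/2) = 0.39 × 2.000 = 0.780.
z_β = 0.780 − 1.645 = -0.865.
Power = Φ(-0.865) = 0.194.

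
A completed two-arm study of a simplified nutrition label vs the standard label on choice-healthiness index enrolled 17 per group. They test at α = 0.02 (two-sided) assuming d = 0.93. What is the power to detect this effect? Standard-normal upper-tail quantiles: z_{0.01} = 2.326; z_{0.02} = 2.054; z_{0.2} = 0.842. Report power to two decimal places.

For two equal groups, power = Φ(d·√(n/2) − z_{α/2}).
d·√(n/2) = 0.93 × √(17/2) = 0.93 × 2.915 = 2.711.
z_β = 2.711 − 2.326 = 0.385.
Power = Φ(0.385) = 0.650.

power ≈ 0.65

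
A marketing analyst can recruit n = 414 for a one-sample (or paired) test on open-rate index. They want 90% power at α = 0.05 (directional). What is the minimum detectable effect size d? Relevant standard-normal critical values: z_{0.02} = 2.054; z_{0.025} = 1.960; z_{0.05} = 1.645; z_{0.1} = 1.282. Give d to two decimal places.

For a single sample (or paired design) of n = 414: d_min = (z_{α} + z_β)/√n.
z-sum = 1.645 + 1.282 = 2.927.
d_min = 2.927 / √414 = 2.927 / 20.347 = 0.144.

d_min ≈ 0.14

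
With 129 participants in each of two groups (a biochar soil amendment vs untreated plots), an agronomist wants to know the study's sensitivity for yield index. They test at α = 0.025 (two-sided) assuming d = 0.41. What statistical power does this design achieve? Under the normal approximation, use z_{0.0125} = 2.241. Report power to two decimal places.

For two equal groups, power = Φ(d·√(n/2) − z_{α/2}).
d·√(n/2) = 0.41 × √(129/2) = 0.41 × 8.031 = 3.293.
z_β = 3.293 − 2.241 = 1.052.
Power = Φ(1.052) = 0.854.

power ≈ 0.85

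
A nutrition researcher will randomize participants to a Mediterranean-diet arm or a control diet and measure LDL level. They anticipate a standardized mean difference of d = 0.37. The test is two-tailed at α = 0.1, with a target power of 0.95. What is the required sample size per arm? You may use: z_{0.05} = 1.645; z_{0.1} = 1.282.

For two independent groups with equal n: n = 2·((z_{α/2} + z_β) / d)².
z_{α/2} + z_β = 1.645 + 1.645 = 3.290.
n = 2 × (3.290 / 0.37)² = 2 × 8.892² = 2 × 79.07 = 158.1.
Round up to the next whole participant.

n = 159 per group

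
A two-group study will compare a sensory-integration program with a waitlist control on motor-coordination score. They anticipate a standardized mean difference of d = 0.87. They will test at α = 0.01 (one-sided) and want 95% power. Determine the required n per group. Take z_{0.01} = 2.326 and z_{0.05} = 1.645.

n = 42 per group

For two independent groups with equal n: n = 2·((z_{α} + z_β) / d)².
z_{α} + z_β = 2.326 + 1.645 = 3.971.
n = 2 × (3.971 / 0.87)² = 2 × 4.564² = 2 × 20.83 = 41.7.
Round up to the next whole participant.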